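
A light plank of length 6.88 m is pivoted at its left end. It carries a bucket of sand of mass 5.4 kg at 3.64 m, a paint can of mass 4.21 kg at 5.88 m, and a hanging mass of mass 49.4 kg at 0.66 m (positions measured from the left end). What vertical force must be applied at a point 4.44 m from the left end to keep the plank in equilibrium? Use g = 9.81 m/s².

Choose the left end as the axis so the unknown pivot reaction has zero arm there.
Bucket of sand: 5.4 × 9.81 = 52.97 N down at 3.64 m → arm 3.64 m, τ = 52.97 × 3.64 = 192.8 N·m clockwise.
Paint can: 4.21 × 9.81 = 41.3 N down at 5.88 m → arm 5.88 m, τ = 41.3 × 5.88 = 242.8 N·m clockwise.
Hanging mass: 49.4 × 9.81 = 484.6 N down at 0.66 m → arm 0.66 m, τ = 484.6 × 0.66 = 319.8 N·m clockwise.
Net moment of the loads = 755.4 N·m clockwise.
The upward force F acts at a point 4.44 m from the left end, arm 4.44 m, giving F × 4.44 counterclockwise.
Setting net torque to zero: F × 4.44 = 755.4 → F = 755.4 / 4.44 = 170 N.

F ≈ 170 N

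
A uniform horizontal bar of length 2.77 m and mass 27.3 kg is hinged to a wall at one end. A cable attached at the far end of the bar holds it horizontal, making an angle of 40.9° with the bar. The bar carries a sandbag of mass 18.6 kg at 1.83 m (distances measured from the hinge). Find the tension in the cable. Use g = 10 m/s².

Choose the hinge as the axis so the unknown hinge reaction has zero arm there.
Beam weight: 27.3 × 10 = 273 N down at 1.385 m → arm 1.385 m, τ = 273 × 1.385 = 378.1 N·m clockwise.
Sandbag: 18.6 × 10 = 186 N down at 1.83 m → arm 1.83 m, τ = 186 × 1.83 = 340.4 N·m clockwise.
Total clockwise load moment = 718.5 N·m.
The cable tension T acts at 2.77 m; only its component perpendicular to the bar, T sinθ, produces torque. sin 40.9° = 0.6547.
For rotational equilibrium, T × 2.77 × 0.6547 = 718.5, so T = 718.5 / 1.814 = 396 N.

T ≈ 396 N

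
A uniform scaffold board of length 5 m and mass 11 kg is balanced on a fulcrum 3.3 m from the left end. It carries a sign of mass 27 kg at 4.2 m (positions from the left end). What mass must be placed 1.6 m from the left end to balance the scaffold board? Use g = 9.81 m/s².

About the fulcrum (at 3.3 m from the left end):
Beam weight: 11 × 9.81 = 107.9 N down at 2.5 m → arm 0.8 m, τ = 107.9 × 0.8 = 86.32 N·m counterclockwise.
Sign: 27 × 9.81 = 264.9 N down at 4.2 m → arm 0.9 m, τ = 264.9 × 0.9 = 238.4 N·m clockwise.
Net moment of known loads = 152.1 N·m clockwise.
An unknown mass m at 1.6 m has arm 1.7 m; its moment is m·g·1.7 counterclockwise.
Στ = 0 ⇒ m × 9.81 × 1.7 = 152.1 ⇒ m = 152.1 / (9.81 × 1.7) = 9.12 kg.

m ≈ 9.12 kg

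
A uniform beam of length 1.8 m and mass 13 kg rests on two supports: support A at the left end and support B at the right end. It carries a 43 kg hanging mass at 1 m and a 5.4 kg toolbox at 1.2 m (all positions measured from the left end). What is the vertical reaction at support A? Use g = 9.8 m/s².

Choose support B as the axis so its reaction then has zero moment arm.
Beam weight: 13 × 9.8 = 127.4 N down at 0.9 m → arm 0.9 m, τ = 127.4 × 0.9 = 114.7 N·m counterclockwise.
Hanging mass: 43 × 9.8 = 421.4 N down at 1 m → arm 0.8 m, τ = 421.4 × 0.8 = 337.1 N·m counterclockwise.
Toolbox: 5.4 × 9.8 = 52.92 N down at 1.2 m → arm 0.6 m, τ = 52.92 × 0.6 = 31.75 N·m counterclockwise.
Net load moment about support B = 483.6 N·m counterclockwise.
Reaction R at support A is upward at 0 m, arm 1.8 m → moment R × 1.8 clockwise.
Στ = 0 ⇒ R × 1.8 = 483.6 ⇒ R = 269 N.

R_A ≈ 269 N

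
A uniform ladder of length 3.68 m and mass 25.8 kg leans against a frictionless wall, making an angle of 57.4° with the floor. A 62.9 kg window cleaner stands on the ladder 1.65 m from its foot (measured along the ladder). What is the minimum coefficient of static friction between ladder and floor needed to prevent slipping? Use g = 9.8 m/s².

μ_min ≈ 0.296

Taking torques about the foot of the ladder:
Ladder weight 25.8×9.8 = 252.8 N acts at 1.84 m along the ladder; its horizontal arm is 1.84·cos57.4° = 0.9913 m → τ = 250.6 N·m clockwise.
Window cleaner: 62.9×9.8 = 616.4 N at 1.65 m → arm 0.889 m → τ = 548 N·m clockwise.
Wall normal N acts horizontally at the top; its moment arm is the height L sinθ = 3.68·sin57.4° = 3.1 m, counterclockwise.
Balancing moments: N × 3.1 = 798.6, giving N = 257.6 N.
ΣFx = 0 ⇒ f = N_wall = 257.6 N. ΣFy = 0 ⇒ N_floor = 869.2 N.
μ_min = f / N_floor = 257.6 / 869.2 = 0.296.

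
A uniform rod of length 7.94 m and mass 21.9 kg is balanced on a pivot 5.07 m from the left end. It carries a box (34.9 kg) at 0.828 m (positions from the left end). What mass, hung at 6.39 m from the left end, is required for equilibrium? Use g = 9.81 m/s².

Taking torques about the pivot (at 5.07 m from the left end):
Beam weight: 21.9 × 9.81 = 214.8 N down at 3.97 m → arm 1.1 m, τ = 214.8 × 1.1 = 236.3 N·m counterclockwise.
Box: 34.9 × 9.81 = 342.4 N down at 0.828 m → arm 4.242 m, τ = 342.4 × 4.242 = 1452 N·m counterclockwise.
Net moment of known loads = 1688 N·m counterclockwise.
An unknown mass m at 6.39 m has arm 1.32 m; its moment is m·g·1.32 clockwise.
Setting net torque to zero: m × 9.81 × 1.32 = 1688 → m = 1688 / (9.81 × 1.32) = 130 kg.

m ≈ 130 kg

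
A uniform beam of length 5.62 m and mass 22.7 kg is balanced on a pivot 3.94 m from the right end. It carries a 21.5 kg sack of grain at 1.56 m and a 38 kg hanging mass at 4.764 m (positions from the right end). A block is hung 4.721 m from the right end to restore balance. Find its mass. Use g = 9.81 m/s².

m ≈ 58.3 kg

Take moments about the pivot (at 3.94 m from the right end).
Beam weight: 22.7 × 9.81 = 222.7 N down at 2.81 m → arm 1.13 m, τ = 222.7 × 1.13 = 251.7 N·m clockwise.
Sack of grain: 21.5 × 9.81 = 210.9 N down at 1.56 m → arm 2.38 m, τ = 210.9 × 2.38 = 501.9 N·m clockwise.
Hanging mass: 38 × 9.81 = 372.8 N down at 4.764 m → arm 0.824 m, τ = 372.8 × 0.824 = 307.2 N·m counterclockwise.
Net moment of known loads = 446.4 N·m clockwise.
An unknown mass m at 4.721 m has arm 0.781 m; its moment is m·g·0.781 counterclockwise.
Setting net torque to zero: m × 9.81 × 0.781 = 446.4 → m = 446.4 / (9.81 × 0.781) = 58.3 kg.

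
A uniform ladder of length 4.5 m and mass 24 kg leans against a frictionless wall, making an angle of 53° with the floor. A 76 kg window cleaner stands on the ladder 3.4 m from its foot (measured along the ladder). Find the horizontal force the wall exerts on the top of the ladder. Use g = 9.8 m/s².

N_wall ≈ 513 N

Sum moments about the foot of the ladder (the floor normal and friction both act there and drop out).
Ladder weight 24×9.8 = 235.2 N acts at 2.25 m along the ladder; its horizontal arm is 2.25·cos53° = 1.354 m → τ = 318.5 N·m clockwise.
Window cleaner: 76×9.8 = 744.8 N at 3.4 m → arm 2.046 m → τ = 1524 N·m clockwise.
Wall normal N acts horizontally at the top; its moment arm is the height L sinθ = 4.5·sin53° = 3.594 m, counterclockwise.
Balancing moments: N × 3.594 = 1842, giving N = 513 N.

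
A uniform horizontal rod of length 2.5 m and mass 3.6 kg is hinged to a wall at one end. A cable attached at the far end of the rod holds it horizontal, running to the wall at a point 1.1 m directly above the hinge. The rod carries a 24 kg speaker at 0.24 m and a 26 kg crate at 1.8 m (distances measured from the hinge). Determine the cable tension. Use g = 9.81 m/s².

T ≈ 556 N

Choose the hinge as the axis so the unknown hinge reaction has zero arm there.
Beam weight: 3.6 × 9.81 = 35.32 N down at 1.25 m → arm 1.25 m, τ = 35.32 × 1.25 = 44.15 N·m clockwise.
Speaker: 24 × 9.81 = 235.4 N down at 0.24 m → arm 0.24 m, τ = 235.4 × 0.24 = 56.5 N·m clockwise.
Crate: 26 × 9.81 = 255.1 N down at 1.8 m → arm 1.8 m, τ = 255.1 × 1.8 = 459.2 N·m clockwise.
Total clockwise load moment = 559.9 N·m.
The cable tension T acts at 2.5 m; only its component perpendicular to the rod, T sinθ, produces torque. sinθ = h/√(h²+d²) = 1.1/√(1.1²+2.5²) = 0.4027.
Setting net torque to zero: T × 2.5 × 0.4027 = 559.9 → T = 559.9 / 1.007 = 556 N.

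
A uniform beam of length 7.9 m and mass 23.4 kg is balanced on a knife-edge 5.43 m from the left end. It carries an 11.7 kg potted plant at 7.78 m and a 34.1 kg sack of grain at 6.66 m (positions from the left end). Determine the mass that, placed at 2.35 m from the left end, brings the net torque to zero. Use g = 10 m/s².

m ≈ 11.3 kg

Taking torques about the knife-edge (at 5.43 m from the left end):
Beam weight: 23.4 × 10 = 234 N down at 3.95 m → arm 1.48 m, τ = 234 × 1.48 = 346.3 N·m counterclockwise.
Potted plant: 11.7 × 10 = 117 N down at 7.78 m → arm 2.35 m, τ = 117 × 2.35 = 274.9 N·m clockwise.
Sack of grain: 34.1 × 10 = 341 N down at 6.66 m → arm 1.23 m, τ = 341 × 1.23 = 419.4 N·m clockwise.
Net moment of known loads = 348 N·m clockwise.
An unknown mass m at 2.35 m has arm 3.08 m; its moment is m·g·3.08 counterclockwise.
Στ = 0 ⇒ m × 10 × 3.08 = 348 ⇒ m = 348 / (10 × 3.08) = 11.3 kg.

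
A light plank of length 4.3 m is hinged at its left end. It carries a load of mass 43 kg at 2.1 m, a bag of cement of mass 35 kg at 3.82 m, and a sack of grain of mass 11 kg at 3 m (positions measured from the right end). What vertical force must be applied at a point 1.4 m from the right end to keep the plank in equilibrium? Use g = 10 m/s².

Taking torques about the left end:
Load: 43 × 10 = 430 N down at 2.1 m → arm 2.2 m, τ = 430 × 2.2 = 946 N·m clockwise.
Bag of cement: 35 × 10 = 350 N down at 3.82 m → arm 0.48 m, τ = 350 × 0.48 = 168 N·m clockwise.
Sack of grain: 11 × 10 = 110 N down at 3 m → arm 1.3 m, τ = 110 × 1.3 = 143 N·m clockwise.
Net moment of the loads = 1257 N·m clockwise.
The upward force F acts at a point 1.4 m from the right end, arm 2.9 m, giving F × 2.9 counterclockwise.
Balancing moments: F × 2.9 = 1257, giving F = 1257 / 2.9 = 433 N.

F ≈ 433 N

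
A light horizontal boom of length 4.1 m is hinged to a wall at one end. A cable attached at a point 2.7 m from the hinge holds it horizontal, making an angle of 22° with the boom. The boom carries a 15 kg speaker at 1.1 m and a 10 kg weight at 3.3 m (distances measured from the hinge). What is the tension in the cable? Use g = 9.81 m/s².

T ≈ 480 N

Take moments about the hinge.
Speaker: 15 × 9.81 = 147.2 N down at 1.1 m → arm 1.1 m, τ = 147.2 × 1.1 = 161.9 N·m clockwise.
Weight: 10 × 9.81 = 98.1 N down at 3.3 m → arm 3.3 m, τ = 98.1 × 3.3 = 323.7 N·m clockwise.
Total clockwise load moment = 485.6 N·m.
The cable tension T acts at 2.7 m; only its component perpendicular to the boom, T sinθ, produces torque. sin 22° = 0.3746.
Setting net torque to zero: T × 2.7 × 0.3746 = 485.6 → T = 485.6 / 1.011 = 480 N.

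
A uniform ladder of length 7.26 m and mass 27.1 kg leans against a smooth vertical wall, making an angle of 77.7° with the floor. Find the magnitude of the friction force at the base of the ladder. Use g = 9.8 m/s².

f ≈ 29 N

Taking torques about the foot of the ladder:
Ladder weight 27.1×9.8 = 265.6 N acts at 3.63 m along the ladder; its horizontal arm is 3.63·cos77.7° = 0.7733 m → τ = 205.4 N·m clockwise.
Wall normal N acts horizontally at the top; its moment arm is the height L sinθ = 7.26·sin77.7° = 7.093 m, counterclockwise.
Balancing moments: N × 7.093 = 205.4, giving N = 29 N.
ΣFx = 0: friction at the foot balances the wall's push, so f = N_wall = 29 N.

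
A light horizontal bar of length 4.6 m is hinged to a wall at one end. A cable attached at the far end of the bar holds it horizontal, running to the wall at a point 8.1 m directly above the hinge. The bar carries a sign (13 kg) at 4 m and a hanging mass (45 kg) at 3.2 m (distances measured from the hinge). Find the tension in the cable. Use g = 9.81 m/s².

Choose the hinge as the axis so the unknown hinge reaction has zero arm there.
Sign: 13 × 9.81 = 127.5 N down at 4 m → arm 4 m, τ = 127.5 × 4 = 510 N·m clockwise.
Hanging mass: 45 × 9.81 = 441.5 N down at 3.2 m → arm 3.2 m, τ = 441.5 × 3.2 = 1413 N·m clockwise.
Total clockwise load moment = 1923 N·m.
The cable tension T acts at 4.6 m; only its component perpendicular to the bar, T sinθ, produces torque. sinθ = h/√(h²+d²) = 8.1/√(8.1²+4.6²) = 0.8696.
Στ = 0 ⇒ T × 4.6 × 0.8696 = 1923 ⇒ T = 1923 / 4 = 481 N.

T ≈ 481 N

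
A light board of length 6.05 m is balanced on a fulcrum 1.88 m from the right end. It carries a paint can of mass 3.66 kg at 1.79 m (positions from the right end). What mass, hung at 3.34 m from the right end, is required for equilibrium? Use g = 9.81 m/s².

Sum moments about the fulcrum (at 1.88 m from the right end) (the support reaction has zero arm there).
Paint can: 3.66 × 9.81 = 35.9 N down at 1.79 m → arm 0.09 m, τ = 35.9 × 0.09 = 3.231 N·m clockwise.
Net moment of known loads = 3.231 N·m clockwise.
An unknown mass m at 3.34 m has arm 1.46 m; its moment is m·g·1.46 counterclockwise.
Στ = 0 ⇒ m × 9.81 × 1.46 = 3.231 ⇒ m = 3.231 / (9.81 × 1.46) = 0.226 kg.

m ≈ 0.226 kg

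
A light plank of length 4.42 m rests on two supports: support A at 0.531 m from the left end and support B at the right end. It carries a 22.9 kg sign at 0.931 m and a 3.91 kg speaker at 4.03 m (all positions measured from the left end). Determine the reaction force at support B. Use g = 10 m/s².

Choose support A as the axis so its reaction then has zero moment arm.
Sign: 22.9 × 10 = 229 N down at 0.931 m → arm 0.4 m, τ = 229 × 0.4 = 91.6 N·m clockwise.
Speaker: 3.91 × 10 = 39.1 N down at 4.03 m → arm 3.499 m, τ = 39.1 × 3.499 = 136.8 N·m clockwise.
Net load moment about support A = 228.4 N·m clockwise.
Reaction R at support B is upward at 4.42 m, arm 3.889 m → moment R × 3.889 counterclockwise.
Balancing moments: R × 3.889 = 228.4, giving R = 58.7 N.

R_B ≈ 58.7 N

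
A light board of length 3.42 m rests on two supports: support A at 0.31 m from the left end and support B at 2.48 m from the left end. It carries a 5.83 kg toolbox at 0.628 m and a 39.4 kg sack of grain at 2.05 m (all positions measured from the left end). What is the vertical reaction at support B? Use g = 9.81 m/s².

R_B ≈ 318 N

Choose support A as the axis so its reaction then has zero moment arm.
Toolbox: 5.83 × 9.81 = 57.19 N down at 0.628 m → arm 0.318 m, τ = 57.19 × 0.318 = 18.19 N·m clockwise.
Sack of grain: 39.4 × 9.81 = 386.5 N down at 2.05 m → arm 1.74 m, τ = 386.5 × 1.74 = 672.5 N·m clockwise.
Net load moment about support A = 690.7 N·m clockwise.
Reaction R at support B is upward at 2.48 m, arm 2.17 m → moment R × 2.17 counterclockwise.
Στ = 0 ⇒ R × 2.17 = 690.7 ⇒ R = 318 N.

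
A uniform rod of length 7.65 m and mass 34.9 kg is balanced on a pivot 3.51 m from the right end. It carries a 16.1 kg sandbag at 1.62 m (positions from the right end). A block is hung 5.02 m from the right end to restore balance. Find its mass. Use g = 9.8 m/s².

m ≈ 12.9 kg

About the pivot (at 3.51 m from the right end):
Beam weight: 34.9 × 9.8 = 342 N down at 3.825 m → arm 0.315 m, τ = 342 × 0.315 = 107.7 N·m counterclockwise.
Sandbag: 16.1 × 9.8 = 157.8 N down at 1.62 m → arm 1.89 m, τ = 157.8 × 1.89 = 298.2 N·m clockwise.
Net moment of known loads = 190.5 N·m clockwise.
An unknown mass m at 5.02 m has arm 1.51 m; its moment is m·g·1.51 counterclockwise.
For rotational equilibrium, m × 9.8 × 1.51 = 190.5, so m = 190.5 / (9.8 × 1.51) = 12.9 kg.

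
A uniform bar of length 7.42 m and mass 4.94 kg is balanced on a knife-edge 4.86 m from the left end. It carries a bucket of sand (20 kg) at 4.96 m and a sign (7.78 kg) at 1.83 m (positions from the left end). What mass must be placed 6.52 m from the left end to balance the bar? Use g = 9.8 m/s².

m ≈ 16.4 kg

About the knife-edge (at 4.86 m from the left end):
Beam weight: 4.94 × 9.8 = 48.41 N down at 3.71 m → arm 1.15 m, τ = 48.41 × 1.15 = 55.67 N·m counterclockwise.
Bucket of sand: 20 × 9.8 = 196 N down at 4.96 m → arm 0.1 m, τ = 196 × 0.1 = 19.6 N·m clockwise.
Sign: 7.78 × 9.8 = 76.24 N down at 1.83 m → arm 3.03 m, τ = 76.24 × 3.03 = 231 N·m counterclockwise.
Net moment of known loads = 267.1 N·m counterclockwise.
An unknown mass m at 6.52 m has arm 1.66 m; its moment is m·g·1.66 clockwise.
For rotational equilibrium, m × 9.8 × 1.66 = 267.1, so m = 267.1 / (9.8 × 1.66) = 16.4 kg.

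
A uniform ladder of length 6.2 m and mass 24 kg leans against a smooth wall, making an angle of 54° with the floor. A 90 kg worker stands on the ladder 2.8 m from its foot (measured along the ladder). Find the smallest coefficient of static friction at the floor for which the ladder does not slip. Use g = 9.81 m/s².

μ_min ≈ 0.336

Choose the foot of the ladder as the axis so the floor normal and friction both act there and drop out.
Ladder weight 24×9.81 = 235.4 N acts at 3.1 m along the ladder; its horizontal arm is 3.1·cos54° = 1.822 m → τ = 428.9 N·m clockwise.
Worker: 90×9.81 = 882.9 N at 2.8 m → arm 1.646 m → τ = 1453 N·m clockwise.
Wall normal N acts horizontally at the top; its moment arm is the height L sinθ = 6.2·sin54° = 5.016 m, counterclockwise.
Στ = 0 ⇒ N × 5.016 = 1882 ⇒ N = 375.2 N.
ΣFx = 0 ⇒ f = N_wall = 375.2 N. ΣFy = 0 ⇒ N_floor = 1118 N.
μ_min = f / N_floor = 375.2 / 1118 = 0.336.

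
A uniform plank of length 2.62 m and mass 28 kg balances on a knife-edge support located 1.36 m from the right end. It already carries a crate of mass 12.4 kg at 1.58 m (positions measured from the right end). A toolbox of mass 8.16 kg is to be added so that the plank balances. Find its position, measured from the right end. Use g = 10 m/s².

Taking torques about the knife-edge support (at 1.36 m from the right end):
Beam weight: 28 × 10 = 280 N down at 1.31 m → arm 0.05 m, τ = 280 × 0.05 = 14 N·m clockwise.
Crate: 12.4 × 10 = 124 N down at 1.58 m → arm 0.22 m, τ = 124 × 0.22 = 27.28 N·m counterclockwise.
Net moment of existing loads = 13.28 N·m counterclockwise.
The toolbox weighs 8.16 × 10 = 81.6 N and must supply an equal clockwise moment, so its lever arm about the knife-edge support is 13.28 / 81.6 = 0.163 m.
That puts it at 1.36 − 0.163 = 1.2 m from the right end.

x ≈ 1.2 m from the right end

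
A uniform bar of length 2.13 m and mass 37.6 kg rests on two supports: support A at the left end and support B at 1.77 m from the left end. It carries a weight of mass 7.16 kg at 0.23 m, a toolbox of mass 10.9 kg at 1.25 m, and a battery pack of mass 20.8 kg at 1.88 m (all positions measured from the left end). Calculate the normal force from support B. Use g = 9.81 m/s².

R_B ≈ 523 N

Choose support A as the axis so its reaction then has zero moment arm.
Beam weight: 37.6 × 9.81 = 368.9 N down at 1.065 m → arm 1.065 m, τ = 368.9 × 1.065 = 392.9 N·m clockwise.
Weight: 7.16 × 9.81 = 70.24 N down at 0.23 m → arm 0.23 m, τ = 70.24 × 0.23 = 16.16 N·m clockwise.
Toolbox: 10.9 × 9.81 = 106.9 N down at 1.25 m → arm 1.25 m, τ = 106.9 × 1.25 = 133.6 N·m clockwise.
Battery pack: 20.8 × 9.81 = 204 N down at 1.88 m → arm 1.88 m, τ = 204 × 1.88 = 383.5 N·m clockwise.
Net load moment about support A = 926.2 N·m clockwise.
Reaction R at support B is upward at 1.77 m, arm 1.77 m → moment R × 1.77 counterclockwise.
Balancing moments: R × 1.77 = 926.2, giving R = 523 N.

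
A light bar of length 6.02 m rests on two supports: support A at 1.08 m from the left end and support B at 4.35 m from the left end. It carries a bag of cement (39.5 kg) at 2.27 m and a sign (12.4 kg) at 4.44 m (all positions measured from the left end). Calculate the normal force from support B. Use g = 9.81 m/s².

R_B ≈ 266 N

Choose support A as the axis so its reaction then has zero moment arm.
Bag of cement: 39.5 × 9.81 = 387.5 N down at 2.27 m → arm 1.19 m, τ = 387.5 × 1.19 = 461.1 N·m clockwise.
Sign: 12.4 × 9.81 = 121.6 N down at 4.44 m → arm 3.36 m, τ = 121.6 × 3.36 = 408.6 N·m clockwise.
Net load moment about support A = 869.7 N·m clockwise.
Reaction R at support B is upward at 4.35 m, arm 3.27 m → moment R × 3.27 counterclockwise.
Setting net torque to zero: R × 3.27 = 869.7 → R = 266 N.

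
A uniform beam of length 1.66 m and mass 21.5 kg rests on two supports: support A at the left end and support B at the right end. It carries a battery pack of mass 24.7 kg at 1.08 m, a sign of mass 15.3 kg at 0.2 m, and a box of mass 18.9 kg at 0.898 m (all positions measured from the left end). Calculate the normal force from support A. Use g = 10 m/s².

R_A ≈ 415 N

About support B:
Beam weight: 21.5 × 10 = 215 N down at 0.83 m → arm 0.83 m, τ = 215 × 0.83 = 178.4 N·m counterclockwise.
Battery pack: 24.7 × 10 = 247 N down at 1.08 m → arm 0.58 m, τ = 247 × 0.58 = 143.3 N·m counterclockwise.
Sign: 15.3 × 10 = 153 N down at 0.2 m → arm 1.46 m, τ = 153 × 1.46 = 223.4 N·m counterclockwise.
Box: 18.9 × 10 = 189 N down at 0.898 m → arm 0.762 m, τ = 189 × 0.762 = 144 N·m counterclockwise.
Net load moment about support B = 689.1 N·m counterclockwise.
Reaction R at support A is upward at 0 m, arm 1.66 m → moment R × 1.66 clockwise.
For rotational equilibrium, R × 1.66 = 689.1, so R = 415 N.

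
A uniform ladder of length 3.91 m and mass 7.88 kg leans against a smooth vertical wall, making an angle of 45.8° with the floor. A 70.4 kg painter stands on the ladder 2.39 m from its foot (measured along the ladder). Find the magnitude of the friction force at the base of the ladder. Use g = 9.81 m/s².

f ≈ 448 N

About the foot of the ladder:
Ladder weight 7.88×9.81 = 77.3 N acts at 1.955 m along the ladder; its horizontal arm is 1.955·cos45.8° = 1.363 m → τ = 105.4 N·m clockwise.
Painter: 70.4×9.81 = 690.6 N at 2.39 m → arm 1.666 m → τ = 1151 N·m clockwise.
Wall normal N acts horizontally at the top; its moment arm is the height L sinθ = 3.91·sin45.8° = 2.803 m, counterclockwise.
Setting net torque to zero: N × 2.803 = 1256 → N = 448 N.
ΣFx = 0: friction at the foot balances the wall's push, so f = N_wall = 448 N.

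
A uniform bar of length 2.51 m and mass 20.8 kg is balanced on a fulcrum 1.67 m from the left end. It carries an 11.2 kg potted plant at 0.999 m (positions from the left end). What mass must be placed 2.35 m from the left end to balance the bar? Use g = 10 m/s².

Taking torques about the fulcrum (at 1.67 m from the left end):
Beam weight: 20.8 × 10 = 208 N down at 1.255 m → arm 0.415 m, τ = 208 × 0.415 = 86.32 N·m counterclockwise.
Potted plant: 11.2 × 10 = 112 N down at 0.999 m → arm 0.671 m, τ = 112 × 0.671 = 75.15 N·m counterclockwise.
Net moment of known loads = 161.5 N·m counterclockwise.
An unknown mass m at 2.35 m has arm 0.68 m; its moment is m·g·0.68 clockwise.
Setting net torque to zero: m × 10 × 0.68 = 161.5 → m = 161.5 / (10 × 0.68) = 23.7 kg.

m ≈ 23.7 kg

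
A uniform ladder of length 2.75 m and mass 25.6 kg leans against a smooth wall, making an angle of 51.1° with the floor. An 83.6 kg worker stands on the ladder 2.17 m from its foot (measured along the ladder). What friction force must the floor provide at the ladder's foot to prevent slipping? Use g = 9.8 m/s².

Take moments about the foot of the ladder.
Ladder weight 25.6×9.8 = 250.9 N acts at 1.375 m along the ladder; its horizontal arm is 1.375·cos51.1° = 0.8634 m → τ = 216.6 N·m clockwise.
Worker: 83.6×9.8 = 819.3 N at 2.17 m → arm 1.363 m → τ = 1117 N·m clockwise.
Wall normal N acts horizontally at the top; its moment arm is the height L sinθ = 2.75·sin51.1° = 2.14 m, counterclockwise.
For rotational equilibrium, N × 2.14 = 1334, so N = 623 N.
ΣFx = 0: friction at the foot balances the wall's push, so f = N_wall = 623 N.

f ≈ 623 N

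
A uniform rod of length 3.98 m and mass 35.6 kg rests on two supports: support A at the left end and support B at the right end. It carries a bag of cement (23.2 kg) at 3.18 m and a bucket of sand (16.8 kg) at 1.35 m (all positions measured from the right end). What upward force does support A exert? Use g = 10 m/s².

R_A ≈ 420 N

Choose support B as the axis so its reaction then has zero moment arm.
Beam weight: 35.6 × 10 = 356 N down at 1.99 m → arm 1.99 m, τ = 356 × 1.99 = 708.4 N·m counterclockwise.
Bag of cement: 23.2 × 10 = 232 N down at 3.18 m → arm 3.18 m, τ = 232 × 3.18 = 737.8 N·m counterclockwise.
Bucket of sand: 16.8 × 10 = 168 N down at 1.35 m → arm 1.35 m, τ = 168 × 1.35 = 226.8 N·m counterclockwise.
Net load moment about support B = 1673 N·m counterclockwise.
Reaction R at support A is upward at 3.98 m, arm 3.98 m → moment R × 3.98 clockwise.
Balancing moments: R × 3.98 = 1673, giving R = 420 N.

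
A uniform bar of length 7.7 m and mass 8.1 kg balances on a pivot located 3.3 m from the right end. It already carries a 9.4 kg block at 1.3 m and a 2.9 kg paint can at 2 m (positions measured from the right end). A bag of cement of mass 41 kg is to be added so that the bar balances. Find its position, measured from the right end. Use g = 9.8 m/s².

Sum moments about the pivot (at 3.3 m from the right end) (the support reaction has zero arm there).
Beam weight: 8.1 × 9.8 = 79.38 N down at 3.85 m → arm 0.55 m, τ = 79.38 × 0.55 = 43.66 N·m counterclockwise.
Block: 9.4 × 9.8 = 92.12 N down at 1.3 m → arm 2 m, τ = 92.12 × 2 = 184.2 N·m clockwise.
Paint can: 2.9 × 9.8 = 28.42 N down at 2 m → arm 1.3 m, τ = 28.42 × 1.3 = 36.95 N·m clockwise.
Net moment of existing loads = 177.5 N·m clockwise.
The bag of cement weighs 41 × 9.8 = 401.8 N and must supply an equal counterclockwise moment, so its lever arm about the pivot is 177.5 / 401.8 = 0.442 m.
That puts it at 3.3 + 0.442 = 3.74 m from the right end.

x ≈ 3.74 m from the right end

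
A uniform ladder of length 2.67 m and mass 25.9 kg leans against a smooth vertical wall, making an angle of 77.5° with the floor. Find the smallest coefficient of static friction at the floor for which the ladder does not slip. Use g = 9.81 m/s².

About the foot of the ladder:
Ladder weight 25.9×9.81 = 254.1 N acts at 1.335 m along the ladder; its horizontal arm is 1.335·cos77.5° = 0.2889 m → τ = 73.41 N·m clockwise.
Wall normal N acts horizontally at the top; its moment arm is the height L sinθ = 2.67·sin77.5° = 2.607 m, counterclockwise.
Setting net torque to zero: N × 2.607 = 73.41 → N = 28.16 N.
ΣFx = 0 ⇒ f = N_wall = 28.16 N. ΣFy = 0 ⇒ N_floor = 254.1 N.
μ_min = f / N_floor = 28.16 / 254.1 = 0.111.

μ_min ≈ 0.111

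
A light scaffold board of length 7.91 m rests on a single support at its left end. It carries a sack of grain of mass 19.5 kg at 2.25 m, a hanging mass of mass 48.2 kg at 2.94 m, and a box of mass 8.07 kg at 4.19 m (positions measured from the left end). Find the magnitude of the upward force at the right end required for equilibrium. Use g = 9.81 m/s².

Take moments about the left end.
Sack of grain: 19.5 × 9.81 = 191.3 N down at 2.25 m → arm 2.25 m, τ = 191.3 × 2.25 = 430.4 N·m clockwise.
Hanging mass: 48.2 × 9.81 = 472.8 N down at 2.94 m → arm 2.94 m, τ = 472.8 × 2.94 = 1390 N·m clockwise.
Box: 8.07 × 9.81 = 79.17 N down at 4.19 m → arm 4.19 m, τ = 79.17 × 4.19 = 331.7 N·m clockwise.
Net moment of the loads = 2152 N·m clockwise.
The upward force F acts at the right end, arm 7.91 m, giving F × 7.91 counterclockwise.
Στ = 0 ⇒ F × 7.91 = 2152 ⇒ F = 2152 / 7.91 = 272 N.

F ≈ 272 N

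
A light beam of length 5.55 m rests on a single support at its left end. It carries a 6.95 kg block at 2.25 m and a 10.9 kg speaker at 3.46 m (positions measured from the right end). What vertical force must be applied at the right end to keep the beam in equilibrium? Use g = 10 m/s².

F ≈ 82.4 N

Taking torques about the left end:
Block: 6.95 × 10 = 69.5 N down at 2.25 m → arm 3.3 m, τ = 69.5 × 3.3 = 229.3 N·m clockwise.
Speaker: 10.9 × 10 = 109 N down at 3.46 m → arm 2.09 m, τ = 109 × 2.09 = 227.8 N·m clockwise.
Net moment of the loads = 457.1 N·m clockwise.
The upward force F acts at the right end, arm 5.55 m, giving F × 5.55 counterclockwise.
Balancing moments: F × 5.55 = 457.1, giving F = 457.1 / 5.55 = 82.4 N.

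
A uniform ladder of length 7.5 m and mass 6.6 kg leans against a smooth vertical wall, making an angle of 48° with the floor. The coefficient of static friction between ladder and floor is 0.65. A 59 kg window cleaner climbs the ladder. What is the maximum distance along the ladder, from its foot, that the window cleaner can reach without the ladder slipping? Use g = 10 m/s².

d ≈ 5.6 m

Taking torques about the foot of the ladder:
Ladder weight 6.6×10 = 66 N acts at 3.75 m along the ladder; its horizontal arm is 3.75·cos48° = 2.509 m → τ = 165.6 N·m clockwise.
Window cleaner weight 59×10 = 590 N at distance d → arm d·cos48° → τ = 590·d·0.6691 clockwise.
Wall normal N at the top has arm L sinθ = 5.574 m counterclockwise, so Στ = 0 gives N·5.574 = 165.6 + 394.8·d.
ΣFy = 0 ⇒ N_floor = 656 N, so the maximum friction is μ_s·N_floor = 0.65×656 = 426.4 N. ΣFx = 0 ⇒ N_wall = f, so at the slipping point N = 426.4 N.
Substituting: 426.4×5.574 = 165.6 + 394.8·d ⇒ d = (2377 − 165.6) / 394.8 = 5.6 m.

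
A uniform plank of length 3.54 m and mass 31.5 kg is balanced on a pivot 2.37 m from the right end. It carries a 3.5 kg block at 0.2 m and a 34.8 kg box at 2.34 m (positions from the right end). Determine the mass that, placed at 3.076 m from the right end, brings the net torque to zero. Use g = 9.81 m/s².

m ≈ 39 kg

About the pivot (at 2.37 m from the right end):
Beam weight: 31.5 × 9.81 = 309 N down at 1.77 m → arm 0.6 m, τ = 309 × 0.6 = 185.4 N·m clockwise.
Block: 3.5 × 9.81 = 34.34 N down at 0.2 m → arm 2.17 m, τ = 34.34 × 2.17 = 74.52 N·m clockwise.
Box: 34.8 × 9.81 = 341.4 N down at 2.34 m → arm 0.03 m, τ = 341.4 × 0.03 = 10.24 N·m clockwise.
Net moment of known loads = 270.2 N·m clockwise.
An unknown mass m at 3.076 m has arm 0.706 m; its moment is m·g·0.706 counterclockwise.
Setting net torque to zero: m × 9.81 × 0.706 = 270.2 → m = 270.2 / (9.81 × 0.706) = 39 kg.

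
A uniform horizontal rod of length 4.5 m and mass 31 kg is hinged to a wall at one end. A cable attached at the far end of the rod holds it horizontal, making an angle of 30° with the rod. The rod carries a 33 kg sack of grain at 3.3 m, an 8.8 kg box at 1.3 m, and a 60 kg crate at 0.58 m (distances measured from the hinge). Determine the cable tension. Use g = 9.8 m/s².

Sum moments about the hinge (the unknown hinge reaction has zero arm there).
Beam weight: 31 × 9.8 = 303.8 N down at 2.25 m → arm 2.25 m, τ = 303.8 × 2.25 = 683.6 N·m clockwise.
Sack of grain: 33 × 9.8 = 323.4 N down at 3.3 m → arm 3.3 m, τ = 323.4 × 3.3 = 1067 N·m clockwise.
Box: 8.8 × 9.8 = 86.24 N down at 1.3 m → arm 1.3 m, τ = 86.24 × 1.3 = 112.1 N·m clockwise.
Crate: 60 × 9.8 = 588 N down at 0.58 m → arm 0.58 m, τ = 588 × 0.58 = 341 N·m clockwise.
Total clockwise load moment = 2204 N·m.
The cable tension T acts at 4.5 m; only its component perpendicular to the rod, T sinθ, produces torque. sin 30° = 0.5.
For rotational equilibrium, T × 4.5 × 0.5 = 2204, so T = 2204 / 2.25 = 980 N.

T ≈ 980 N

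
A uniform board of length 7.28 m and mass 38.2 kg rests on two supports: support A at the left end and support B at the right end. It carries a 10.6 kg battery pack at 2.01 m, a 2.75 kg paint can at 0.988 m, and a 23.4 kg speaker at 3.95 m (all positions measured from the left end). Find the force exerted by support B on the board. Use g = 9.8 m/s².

Taking torques about support A:
Beam weight: 38.2 × 9.8 = 374.4 N down at 3.64 m → arm 3.64 m, τ = 374.4 × 3.64 = 1363 N·m clockwise.
Battery pack: 10.6 × 9.8 = 103.9 N down at 2.01 m → arm 2.01 m, τ = 103.9 × 2.01 = 208.8 N·m clockwise.
Paint can: 2.75 × 9.8 = 26.95 N down at 0.988 m → arm 0.988 m, τ = 26.95 × 0.988 = 26.63 N·m clockwise.
Speaker: 23.4 × 9.8 = 229.3 N down at 3.95 m → arm 3.95 m, τ = 229.3 × 3.95 = 905.7 N·m clockwise.
Net load moment about support A = 2504 N·m clockwise.
Reaction R at support B is upward at 7.28 m, arm 7.28 m → moment R × 7.28 counterclockwise.
Balancing moments: R × 7.28 = 2504, giving R = 344 N.

R_B ≈ 344 N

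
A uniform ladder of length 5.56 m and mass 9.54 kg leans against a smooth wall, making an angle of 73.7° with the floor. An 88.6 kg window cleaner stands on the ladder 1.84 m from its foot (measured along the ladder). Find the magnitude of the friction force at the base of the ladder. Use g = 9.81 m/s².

f ≈ 97.8 N

Take moments about the foot of the ladder.
Ladder weight 9.54×9.81 = 93.59 N acts at 2.78 m along the ladder; its horizontal arm is 2.78·cos73.7° = 0.7803 m → τ = 73.03 N·m clockwise.
Window cleaner: 88.6×9.81 = 869.2 N at 1.84 m → arm 0.5164 m → τ = 448.9 N·m clockwise.
Wall normal N acts horizontally at the top; its moment arm is the height L sinθ = 5.56·sin73.7° = 5.337 m, counterclockwise.
For rotational equilibrium, N × 5.337 = 521.9, so N = 97.8 N.
ΣFx = 0: friction at the foot balances the wall's push, so f = N_wall = 97.8 N.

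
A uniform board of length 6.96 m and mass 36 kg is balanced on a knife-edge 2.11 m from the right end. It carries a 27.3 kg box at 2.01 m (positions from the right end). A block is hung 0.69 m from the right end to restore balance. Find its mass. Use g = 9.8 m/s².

m ≈ 32.8 kg

About the knife-edge (at 2.11 m from the right end):
Beam weight: 36 × 9.8 = 352.8 N down at 3.48 m → arm 1.37 m, τ = 352.8 × 1.37 = 483.3 N·m counterclockwise.
Box: 27.3 × 9.8 = 267.5 N down at 2.01 m → arm 0.1 m, τ = 267.5 × 0.1 = 26.75 N·m clockwise.
Net moment of known loads = 456.6 N·m counterclockwise.
An unknown mass m at 0.69 m has arm 1.42 m; its moment is m·g·1.42 clockwise.
For rotational equilibrium, m × 9.8 × 1.42 = 456.6, so m = 456.6 / (9.8 × 1.42) = 32.8 kg.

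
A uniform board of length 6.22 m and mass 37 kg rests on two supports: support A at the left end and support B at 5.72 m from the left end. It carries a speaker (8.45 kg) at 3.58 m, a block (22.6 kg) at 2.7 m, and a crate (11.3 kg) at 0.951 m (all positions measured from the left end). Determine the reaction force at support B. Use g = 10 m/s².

Take moments about support A.
Beam weight: 37 × 10 = 370 N down at 3.11 m → arm 3.11 m, τ = 370 × 3.11 = 1151 N·m clockwise.
Speaker: 8.45 × 10 = 84.5 N down at 3.58 m → arm 3.58 m, τ = 84.5 × 3.58 = 302.5 N·m clockwise.
Block: 22.6 × 10 = 226 N down at 2.7 m → arm 2.7 m, τ = 226 × 2.7 = 610.2 N·m clockwise.
Crate: 11.3 × 10 = 113 N down at 0.951 m → arm 0.951 m, τ = 113 × 0.951 = 107.5 N·m clockwise.
Net load moment about support A = 2171 N·m clockwise.
Reaction R at support B is upward at 5.72 m, arm 5.72 m → moment R × 5.72 counterclockwise.
Balancing moments: R × 5.72 = 2171, giving R = 380 N.

R_B ≈ 380 N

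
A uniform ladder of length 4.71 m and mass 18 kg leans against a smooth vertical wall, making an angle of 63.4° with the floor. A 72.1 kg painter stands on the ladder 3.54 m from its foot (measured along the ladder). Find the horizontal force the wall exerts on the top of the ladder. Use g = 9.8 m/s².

Take moments about the foot of the ladder.
Ladder weight 18×9.8 = 176.4 N acts at 2.355 m along the ladder; its horizontal arm is 2.355·cos63.4° = 1.054 m → τ = 185.9 N·m clockwise.
Painter: 72.1×9.8 = 706.6 N at 3.54 m → arm 1.585 m → τ = 1120 N·m clockwise.
Wall normal N acts horizontally at the top; its moment arm is the height L sinθ = 4.71·sin63.4° = 4.211 m, counterclockwise.
Balancing moments: N × 4.211 = 1306, giving N = 310 N.

N_wall ≈ 310 N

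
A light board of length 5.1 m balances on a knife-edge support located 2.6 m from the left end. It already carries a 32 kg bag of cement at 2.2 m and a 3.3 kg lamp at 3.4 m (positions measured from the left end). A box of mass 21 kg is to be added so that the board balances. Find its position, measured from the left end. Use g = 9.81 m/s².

x ≈ 3.08 m from the left end

Taking torques about the knife-edge support (at 2.6 m from the left end):
Bag of cement: 32 × 9.81 = 313.9 N down at 2.2 m → arm 0.4 m, τ = 313.9 × 0.4 = 125.6 N·m counterclockwise.
Lamp: 3.3 × 9.81 = 32.37 N down at 3.4 m → arm 0.8 m, τ = 32.37 × 0.8 = 25.9 N·m clockwise.
Net moment of existing loads = 99.7 N·m counterclockwise.
The box weighs 21 × 9.81 = 206 N and must supply an equal clockwise moment, so its lever arm about the knife-edge support is 99.7 / 206 = 0.484 m.
That puts it at 2.6 + 0.484 = 3.08 m from the left end.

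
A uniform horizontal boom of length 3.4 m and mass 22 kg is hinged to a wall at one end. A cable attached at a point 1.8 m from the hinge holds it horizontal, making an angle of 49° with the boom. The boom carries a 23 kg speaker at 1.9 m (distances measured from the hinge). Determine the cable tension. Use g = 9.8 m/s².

Take moments about the hinge.
Beam weight: 22 × 9.8 = 215.6 N down at 1.7 m → arm 1.7 m, τ = 215.6 × 1.7 = 366.5 N·m clockwise.
Speaker: 23 × 9.8 = 225.4 N down at 1.9 m → arm 1.9 m, τ = 225.4 × 1.9 = 428.3 N·m clockwise.
Total clockwise load moment = 794.8 N·m.
The cable tension T acts at 1.8 m; only its component perpendicular to the boom, T sinθ, produces torque. sin 49° = 0.7547.
For rotational equilibrium, T × 1.8 × 0.7547 = 794.8, so T = 794.8 / 1.358 = 585 N.

T ≈ 585 N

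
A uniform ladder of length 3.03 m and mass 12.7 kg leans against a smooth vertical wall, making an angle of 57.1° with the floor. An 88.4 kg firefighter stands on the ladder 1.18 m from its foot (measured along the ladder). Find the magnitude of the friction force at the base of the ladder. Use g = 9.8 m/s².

About the foot of the ladder:
Ladder weight 12.7×9.8 = 124.5 N acts at 1.515 m along the ladder; its horizontal arm is 1.515·cos57.1° = 0.8229 m → τ = 102.5 N·m clockwise.
Firefighter: 88.4×9.8 = 866.3 N at 1.18 m → arm 0.6409 m → τ = 555.2 N·m clockwise.
Wall normal N acts horizontally at the top; its moment arm is the height L sinθ = 3.03·sin57.1° = 2.544 m, counterclockwise.
Balancing moments: N × 2.544 = 657.7, giving N = 259 N.
ΣFx = 0: friction at the foot balances the wall's push, so f = N_wall = 259 N.

f ≈ 259 N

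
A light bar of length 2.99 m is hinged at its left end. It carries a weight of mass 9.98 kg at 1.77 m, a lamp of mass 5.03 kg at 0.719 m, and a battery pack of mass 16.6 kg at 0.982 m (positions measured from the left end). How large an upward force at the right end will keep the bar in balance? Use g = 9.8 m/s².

F ≈ 123 N

Taking torques about the left end:
Weight: 9.98 × 9.8 = 97.8 N down at 1.77 m → arm 1.77 m, τ = 97.8 × 1.77 = 173.1 N·m clockwise.
Lamp: 5.03 × 9.8 = 49.29 N down at 0.719 m → arm 0.719 m, τ = 49.29 × 0.719 = 35.44 N·m clockwise.
Battery pack: 16.6 × 9.8 = 162.7 N down at 0.982 m → arm 0.982 m, τ = 162.7 × 0.982 = 159.8 N·m clockwise.
Net moment of the loads = 368.3 N·m clockwise.
The upward force F acts at the right end, arm 2.99 m, giving F × 2.99 counterclockwise.
Balancing moments: F × 2.99 = 368.3, giving F = 368.3 / 2.99 = 123 N.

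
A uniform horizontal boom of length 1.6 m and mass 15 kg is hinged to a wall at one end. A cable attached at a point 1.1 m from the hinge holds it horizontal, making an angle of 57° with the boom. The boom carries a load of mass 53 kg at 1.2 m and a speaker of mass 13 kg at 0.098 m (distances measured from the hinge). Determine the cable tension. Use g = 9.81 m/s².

T ≈ 817 N

Choose the hinge as the axis so the unknown hinge reaction has zero arm there.
Beam weight: 15 × 9.81 = 147.2 N down at 0.8 m → arm 0.8 m, τ = 147.2 × 0.8 = 117.8 N·m clockwise.
Load: 53 × 9.81 = 519.9 N down at 1.2 m → arm 1.2 m, τ = 519.9 × 1.2 = 623.9 N·m clockwise.
Speaker: 13 × 9.81 = 127.5 N down at 0.098 m → arm 0.098 m, τ = 127.5 × 0.098 = 12.5 N·m clockwise.
Total clockwise load moment = 754.2 N·m.
The cable tension T acts at 1.1 m; only its component perpendicular to the boom, T sinθ, produces torque. sin 57° = 0.8387.
Στ = 0 ⇒ T × 1.1 × 0.8387 = 754.2 ⇒ T = 754.2 / 0.9226 = 817 N.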